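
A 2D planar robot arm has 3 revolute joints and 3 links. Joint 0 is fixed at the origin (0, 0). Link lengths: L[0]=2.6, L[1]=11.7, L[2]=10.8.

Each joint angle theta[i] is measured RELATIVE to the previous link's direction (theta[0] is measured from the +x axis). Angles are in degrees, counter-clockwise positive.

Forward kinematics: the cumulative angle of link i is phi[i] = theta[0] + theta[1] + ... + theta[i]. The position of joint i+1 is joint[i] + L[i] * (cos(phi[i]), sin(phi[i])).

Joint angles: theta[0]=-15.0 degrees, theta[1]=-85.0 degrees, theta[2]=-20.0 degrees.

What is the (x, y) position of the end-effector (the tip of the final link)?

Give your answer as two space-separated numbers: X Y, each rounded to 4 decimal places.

Answer: -4.9203 -21.5483

Derivation:
joint[0] = (0.0000, 0.0000)  (base)
link 0: phi[0] = -15 = -15 deg
  cos(-15 deg) = 0.9659, sin(-15 deg) = -0.2588
  joint[1] = (0.0000, 0.0000) + 2.6 * (0.9659, -0.2588) = (0.0000 + 2.5114, 0.0000 + -0.6729) = (2.5114, -0.6729)
link 1: phi[1] = -15 + -85 = -100 deg
  cos(-100 deg) = -0.1736, sin(-100 deg) = -0.9848
  joint[2] = (2.5114, -0.6729) + 11.7 * (-0.1736, -0.9848) = (2.5114 + -2.0317, -0.6729 + -11.5223) = (0.4797, -12.1952)
link 2: phi[2] = -15 + -85 + -20 = -120 deg
  cos(-120 deg) = -0.5000, sin(-120 deg) = -0.8660
  joint[3] = (0.4797, -12.1952) + 10.8 * (-0.5000, -0.8660) = (0.4797 + -5.4000, -12.1952 + -9.3531) = (-4.9203, -21.5483)
End effector: (-4.9203, -21.5483)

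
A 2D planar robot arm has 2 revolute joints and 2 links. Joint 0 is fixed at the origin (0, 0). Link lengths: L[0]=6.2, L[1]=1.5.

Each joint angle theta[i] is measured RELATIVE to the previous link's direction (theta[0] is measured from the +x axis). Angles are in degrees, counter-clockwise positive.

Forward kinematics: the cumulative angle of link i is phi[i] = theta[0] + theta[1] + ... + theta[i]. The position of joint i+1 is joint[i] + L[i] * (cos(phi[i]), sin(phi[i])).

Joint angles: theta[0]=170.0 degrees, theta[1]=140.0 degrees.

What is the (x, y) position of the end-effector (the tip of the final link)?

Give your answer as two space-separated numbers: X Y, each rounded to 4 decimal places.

joint[0] = (0.0000, 0.0000)  (base)
link 0: phi[0] = 170 = 170 deg
  cos(170 deg) = -0.9848, sin(170 deg) = 0.1736
  joint[1] = (0.0000, 0.0000) + 6.2 * (-0.9848, 0.1736) = (0.0000 + -6.1058, 0.0000 + 1.0766) = (-6.1058, 1.0766)
link 1: phi[1] = 170 + 140 = 310 deg
  cos(310 deg) = 0.6428, sin(310 deg) = -0.7660
  joint[2] = (-6.1058, 1.0766) + 1.5 * (0.6428, -0.7660) = (-6.1058 + 0.9642, 1.0766 + -1.1491) = (-5.1416, -0.0724)
End effector: (-5.1416, -0.0724)

Answer: -5.1416 -0.0724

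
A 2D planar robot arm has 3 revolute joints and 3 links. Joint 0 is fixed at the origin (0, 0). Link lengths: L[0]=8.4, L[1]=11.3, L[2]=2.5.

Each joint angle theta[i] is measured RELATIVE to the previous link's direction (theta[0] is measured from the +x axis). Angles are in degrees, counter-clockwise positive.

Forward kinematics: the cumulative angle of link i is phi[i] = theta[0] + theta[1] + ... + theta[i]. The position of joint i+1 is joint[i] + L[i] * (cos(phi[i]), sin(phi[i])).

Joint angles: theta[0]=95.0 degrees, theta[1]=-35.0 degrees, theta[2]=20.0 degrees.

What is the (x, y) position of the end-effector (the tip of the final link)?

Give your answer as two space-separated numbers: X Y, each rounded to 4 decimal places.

joint[0] = (0.0000, 0.0000)  (base)
link 0: phi[0] = 95 = 95 deg
  cos(95 deg) = -0.0872, sin(95 deg) = 0.9962
  joint[1] = (0.0000, 0.0000) + 8.4 * (-0.0872, 0.9962) = (0.0000 + -0.7321, 0.0000 + 8.3680) = (-0.7321, 8.3680)
link 1: phi[1] = 95 + -35 = 60 deg
  cos(60 deg) = 0.5000, sin(60 deg) = 0.8660
  joint[2] = (-0.7321, 8.3680) + 11.3 * (0.5000, 0.8660) = (-0.7321 + 5.6500, 8.3680 + 9.7861) = (4.9179, 18.1541)
link 2: phi[2] = 95 + -35 + 20 = 80 deg
  cos(80 deg) = 0.1736, sin(80 deg) = 0.9848
  joint[3] = (4.9179, 18.1541) + 2.5 * (0.1736, 0.9848) = (4.9179 + 0.4341, 18.1541 + 2.4620) = (5.3520, 20.6161)
End effector: (5.3520, 20.6161)

Answer: 5.3520 20.6161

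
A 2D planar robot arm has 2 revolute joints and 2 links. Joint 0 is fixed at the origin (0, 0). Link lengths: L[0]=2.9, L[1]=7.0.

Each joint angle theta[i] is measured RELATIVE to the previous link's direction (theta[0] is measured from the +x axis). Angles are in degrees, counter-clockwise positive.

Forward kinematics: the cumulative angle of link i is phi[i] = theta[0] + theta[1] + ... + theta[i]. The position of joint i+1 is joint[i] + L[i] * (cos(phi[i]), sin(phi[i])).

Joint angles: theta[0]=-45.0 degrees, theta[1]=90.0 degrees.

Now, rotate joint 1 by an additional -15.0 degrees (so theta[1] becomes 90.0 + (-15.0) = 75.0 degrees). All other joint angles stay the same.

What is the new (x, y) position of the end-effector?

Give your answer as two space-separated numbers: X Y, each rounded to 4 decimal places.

Answer: 8.1128 1.4494

Derivation:
joint[0] = (0.0000, 0.0000)  (base)
link 0: phi[0] = -45 = -45 deg
  cos(-45 deg) = 0.7071, sin(-45 deg) = -0.7071
  joint[1] = (0.0000, 0.0000) + 2.9 * (0.7071, -0.7071) = (0.0000 + 2.0506, 0.0000 + -2.0506) = (2.0506, -2.0506)
link 1: phi[1] = -45 + 75 = 30 deg
  cos(30 deg) = 0.8660, sin(30 deg) = 0.5000
  joint[2] = (2.0506, -2.0506) + 7 * (0.8660, 0.5000) = (2.0506 + 6.0622, -2.0506 + 3.5000) = (8.1128, 1.4494)
End effector: (8.1128, 1.4494)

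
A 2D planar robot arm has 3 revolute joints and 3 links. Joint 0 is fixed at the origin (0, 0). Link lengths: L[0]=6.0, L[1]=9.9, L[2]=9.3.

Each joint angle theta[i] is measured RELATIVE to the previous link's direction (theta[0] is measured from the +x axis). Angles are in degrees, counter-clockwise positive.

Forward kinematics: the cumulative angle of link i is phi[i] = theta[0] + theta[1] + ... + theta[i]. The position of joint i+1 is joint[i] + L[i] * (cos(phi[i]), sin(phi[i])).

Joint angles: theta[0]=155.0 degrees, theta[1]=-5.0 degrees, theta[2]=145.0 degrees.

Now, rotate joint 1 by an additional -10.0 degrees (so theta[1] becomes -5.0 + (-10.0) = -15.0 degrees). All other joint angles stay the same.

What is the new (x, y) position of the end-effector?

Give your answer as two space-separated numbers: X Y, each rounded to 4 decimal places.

joint[0] = (0.0000, 0.0000)  (base)
link 0: phi[0] = 155 = 155 deg
  cos(155 deg) = -0.9063, sin(155 deg) = 0.4226
  joint[1] = (0.0000, 0.0000) + 6 * (-0.9063, 0.4226) = (0.0000 + -5.4378, 0.0000 + 2.5357) = (-5.4378, 2.5357)
link 1: phi[1] = 155 + -15 = 140 deg
  cos(140 deg) = -0.7660, sin(140 deg) = 0.6428
  joint[2] = (-5.4378, 2.5357) + 9.9 * (-0.7660, 0.6428) = (-5.4378 + -7.5838, 2.5357 + 6.3636) = (-13.0217, 8.8993)
link 2: phi[2] = 155 + -15 + 145 = 285 deg
  cos(285 deg) = 0.2588, sin(285 deg) = -0.9659
  joint[3] = (-13.0217, 8.8993) + 9.3 * (0.2588, -0.9659) = (-13.0217 + 2.4070, 8.8993 + -8.9831) = (-10.6147, -0.0838)
End effector: (-10.6147, -0.0838)

Answer: -10.6147 -0.0838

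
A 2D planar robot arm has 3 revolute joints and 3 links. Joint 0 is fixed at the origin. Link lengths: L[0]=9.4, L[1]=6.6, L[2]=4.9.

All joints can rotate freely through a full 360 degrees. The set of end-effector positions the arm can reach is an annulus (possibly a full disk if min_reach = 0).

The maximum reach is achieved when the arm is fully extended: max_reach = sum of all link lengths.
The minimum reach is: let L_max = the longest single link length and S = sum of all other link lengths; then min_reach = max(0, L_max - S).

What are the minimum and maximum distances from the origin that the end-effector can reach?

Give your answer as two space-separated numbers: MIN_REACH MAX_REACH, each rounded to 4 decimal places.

Answer: 0.0000 20.9000

Derivation:
Link lengths: [9.4, 6.6, 4.9]
max_reach = 9.4 + 6.6 + 4.9 = 20.9
L_max = max([9.4, 6.6, 4.9]) = 9.4
S (sum of others) = 20.9 - 9.4 = 11.5
min_reach = max(0, 9.4 - 11.5) = max(0, -2.1) = 0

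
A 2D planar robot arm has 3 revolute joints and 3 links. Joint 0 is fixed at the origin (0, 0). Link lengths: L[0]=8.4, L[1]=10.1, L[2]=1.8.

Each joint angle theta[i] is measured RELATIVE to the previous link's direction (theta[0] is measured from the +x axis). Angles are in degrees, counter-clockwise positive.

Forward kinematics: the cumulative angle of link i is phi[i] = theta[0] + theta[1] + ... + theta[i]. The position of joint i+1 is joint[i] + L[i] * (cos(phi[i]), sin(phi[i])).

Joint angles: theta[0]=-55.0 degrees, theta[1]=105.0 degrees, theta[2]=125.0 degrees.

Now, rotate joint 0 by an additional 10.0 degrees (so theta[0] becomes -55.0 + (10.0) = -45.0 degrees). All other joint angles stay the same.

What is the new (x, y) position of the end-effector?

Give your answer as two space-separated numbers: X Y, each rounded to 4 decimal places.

Answer: 9.1965 2.6503

Derivation:
joint[0] = (0.0000, 0.0000)  (base)
link 0: phi[0] = -45 = -45 deg
  cos(-45 deg) = 0.7071, sin(-45 deg) = -0.7071
  joint[1] = (0.0000, 0.0000) + 8.4 * (0.7071, -0.7071) = (0.0000 + 5.9397, 0.0000 + -5.9397) = (5.9397, -5.9397)
link 1: phi[1] = -45 + 105 = 60 deg
  cos(60 deg) = 0.5000, sin(60 deg) = 0.8660
  joint[2] = (5.9397, -5.9397) + 10.1 * (0.5000, 0.8660) = (5.9397 + 5.0500, -5.9397 + 8.7469) = (10.9897, 2.8072)
link 2: phi[2] = -45 + 105 + 125 = 185 deg
  cos(185 deg) = -0.9962, sin(185 deg) = -0.0872
  joint[3] = (10.9897, 2.8072) + 1.8 * (-0.9962, -0.0872) = (10.9897 + -1.7932, 2.8072 + -0.1569) = (9.1965, 2.6503)
End effector: (9.1965, 2.6503)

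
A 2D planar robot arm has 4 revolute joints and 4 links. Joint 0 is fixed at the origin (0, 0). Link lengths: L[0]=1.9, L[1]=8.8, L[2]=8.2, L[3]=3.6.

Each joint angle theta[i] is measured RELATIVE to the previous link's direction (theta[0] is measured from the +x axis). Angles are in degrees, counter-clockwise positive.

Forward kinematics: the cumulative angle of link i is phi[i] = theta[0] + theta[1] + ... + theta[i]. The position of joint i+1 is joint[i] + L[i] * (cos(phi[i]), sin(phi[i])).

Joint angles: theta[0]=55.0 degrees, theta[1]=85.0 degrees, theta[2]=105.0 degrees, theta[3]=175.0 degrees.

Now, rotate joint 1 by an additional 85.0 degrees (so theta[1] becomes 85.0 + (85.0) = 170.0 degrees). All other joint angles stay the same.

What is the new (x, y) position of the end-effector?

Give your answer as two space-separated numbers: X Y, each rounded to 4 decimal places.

Answer: -0.9803 -6.7013

Derivation:
joint[0] = (0.0000, 0.0000)  (base)
link 0: phi[0] = 55 = 55 deg
  cos(55 deg) = 0.5736, sin(55 deg) = 0.8192
  joint[1] = (0.0000, 0.0000) + 1.9 * (0.5736, 0.8192) = (0.0000 + 1.0898, 0.0000 + 1.5564) = (1.0898, 1.5564)
link 1: phi[1] = 55 + 170 = 225 deg
  cos(225 deg) = -0.7071, sin(225 deg) = -0.7071
  joint[2] = (1.0898, 1.5564) + 8.8 * (-0.7071, -0.7071) = (1.0898 + -6.2225, 1.5564 + -6.2225) = (-5.1327, -4.6662)
link 2: phi[2] = 55 + 170 + 105 = 330 deg
  cos(330 deg) = 0.8660, sin(330 deg) = -0.5000
  joint[3] = (-5.1327, -4.6662) + 8.2 * (0.8660, -0.5000) = (-5.1327 + 7.1014, -4.6662 + -4.1000) = (1.9687, -8.7662)
link 3: phi[3] = 55 + 170 + 105 + 175 = 505 deg
  cos(505 deg) = -0.8192, sin(505 deg) = 0.5736
  joint[4] = (1.9687, -8.7662) + 3.6 * (-0.8192, 0.5736) = (1.9687 + -2.9489, -8.7662 + 2.0649) = (-0.9803, -6.7013)
End effector: (-0.9803, -6.7013)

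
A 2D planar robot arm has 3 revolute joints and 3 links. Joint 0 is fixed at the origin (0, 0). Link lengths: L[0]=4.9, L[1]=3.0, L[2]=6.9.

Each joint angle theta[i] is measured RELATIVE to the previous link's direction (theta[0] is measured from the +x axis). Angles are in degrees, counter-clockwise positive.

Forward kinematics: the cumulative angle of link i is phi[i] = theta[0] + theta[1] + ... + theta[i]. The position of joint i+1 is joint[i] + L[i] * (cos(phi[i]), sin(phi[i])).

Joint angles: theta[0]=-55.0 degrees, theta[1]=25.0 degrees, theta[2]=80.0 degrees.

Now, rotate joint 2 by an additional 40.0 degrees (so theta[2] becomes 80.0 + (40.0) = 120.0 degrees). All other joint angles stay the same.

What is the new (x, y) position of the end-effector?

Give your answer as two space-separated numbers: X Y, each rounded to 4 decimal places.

Answer: 5.4086 1.3862

Derivation:
joint[0] = (0.0000, 0.0000)  (base)
link 0: phi[0] = -55 = -55 deg
  cos(-55 deg) = 0.5736, sin(-55 deg) = -0.8192
  joint[1] = (0.0000, 0.0000) + 4.9 * (0.5736, -0.8192) = (0.0000 + 2.8105, 0.0000 + -4.0138) = (2.8105, -4.0138)
link 1: phi[1] = -55 + 25 = -30 deg
  cos(-30 deg) = 0.8660, sin(-30 deg) = -0.5000
  joint[2] = (2.8105, -4.0138) + 3 * (0.8660, -0.5000) = (2.8105 + 2.5981, -4.0138 + -1.5000) = (5.4086, -5.5138)
link 2: phi[2] = -55 + 25 + 120 = 90 deg
  cos(90 deg) = 0.0000, sin(90 deg) = 1.0000
  joint[3] = (5.4086, -5.5138) + 6.9 * (0.0000, 1.0000) = (5.4086 + 0.0000, -5.5138 + 6.9000) = (5.4086, 1.3862)
End effector: (5.4086, 1.3862)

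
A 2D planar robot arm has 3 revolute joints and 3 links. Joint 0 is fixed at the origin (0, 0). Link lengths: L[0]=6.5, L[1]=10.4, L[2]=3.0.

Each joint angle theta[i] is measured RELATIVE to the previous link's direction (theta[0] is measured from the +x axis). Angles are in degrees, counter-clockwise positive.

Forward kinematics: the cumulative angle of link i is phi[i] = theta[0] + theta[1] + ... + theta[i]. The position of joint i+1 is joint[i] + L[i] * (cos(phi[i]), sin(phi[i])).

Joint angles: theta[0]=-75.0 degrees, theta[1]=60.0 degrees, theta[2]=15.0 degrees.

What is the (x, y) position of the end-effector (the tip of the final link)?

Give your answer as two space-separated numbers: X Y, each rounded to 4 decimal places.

joint[0] = (0.0000, 0.0000)  (base)
link 0: phi[0] = -75 = -75 deg
  cos(-75 deg) = 0.2588, sin(-75 deg) = -0.9659
  joint[1] = (0.0000, 0.0000) + 6.5 * (0.2588, -0.9659) = (0.0000 + 1.6823, 0.0000 + -6.2785) = (1.6823, -6.2785)
link 1: phi[1] = -75 + 60 = -15 deg
  cos(-15 deg) = 0.9659, sin(-15 deg) = -0.2588
  joint[2] = (1.6823, -6.2785) + 10.4 * (0.9659, -0.2588) = (1.6823 + 10.0456, -6.2785 + -2.6917) = (11.7280, -8.9702)
link 2: phi[2] = -75 + 60 + 15 = 0 deg
  cos(0 deg) = 1.0000, sin(0 deg) = 0.0000
  joint[3] = (11.7280, -8.9702) + 3 * (1.0000, 0.0000) = (11.7280 + 3.0000, -8.9702 + 0.0000) = (14.7280, -8.9702)
End effector: (14.7280, -8.9702)

Answer: 14.7280 -8.9702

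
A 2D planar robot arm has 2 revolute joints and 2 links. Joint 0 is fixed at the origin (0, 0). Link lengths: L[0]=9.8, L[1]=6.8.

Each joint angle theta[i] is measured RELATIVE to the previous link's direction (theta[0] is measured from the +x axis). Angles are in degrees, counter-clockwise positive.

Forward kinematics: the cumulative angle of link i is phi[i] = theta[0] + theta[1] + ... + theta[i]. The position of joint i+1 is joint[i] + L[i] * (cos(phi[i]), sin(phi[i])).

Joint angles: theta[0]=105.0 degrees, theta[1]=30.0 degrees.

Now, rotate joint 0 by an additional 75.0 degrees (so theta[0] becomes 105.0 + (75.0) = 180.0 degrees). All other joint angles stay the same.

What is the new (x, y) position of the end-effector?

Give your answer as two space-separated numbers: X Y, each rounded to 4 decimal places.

joint[0] = (0.0000, 0.0000)  (base)
link 0: phi[0] = 180 = 180 deg
  cos(180 deg) = -1.0000, sin(180 deg) = 0.0000
  joint[1] = (0.0000, 0.0000) + 9.8 * (-1.0000, 0.0000) = (0.0000 + -9.8000, 0.0000 + 0.0000) = (-9.8000, 0.0000)
link 1: phi[1] = 180 + 30 = 210 deg
  cos(210 deg) = -0.8660, sin(210 deg) = -0.5000
  joint[2] = (-9.8000, 0.0000) + 6.8 * (-0.8660, -0.5000) = (-9.8000 + -5.8890, 0.0000 + -3.4000) = (-15.6890, -3.4000)
End effector: (-15.6890, -3.4000)

Answer: -15.6890 -3.4000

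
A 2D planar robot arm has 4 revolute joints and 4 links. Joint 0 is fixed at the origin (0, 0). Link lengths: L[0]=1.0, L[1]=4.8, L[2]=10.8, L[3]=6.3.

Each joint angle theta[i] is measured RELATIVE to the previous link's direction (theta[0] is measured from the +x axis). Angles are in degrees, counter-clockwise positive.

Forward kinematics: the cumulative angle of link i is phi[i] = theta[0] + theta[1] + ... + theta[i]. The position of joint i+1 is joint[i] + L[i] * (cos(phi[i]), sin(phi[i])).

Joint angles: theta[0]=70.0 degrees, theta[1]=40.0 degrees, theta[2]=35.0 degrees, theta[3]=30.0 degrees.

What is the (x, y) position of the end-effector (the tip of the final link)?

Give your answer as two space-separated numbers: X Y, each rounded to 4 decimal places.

joint[0] = (0.0000, 0.0000)  (base)
link 0: phi[0] = 70 = 70 deg
  cos(70 deg) = 0.3420, sin(70 deg) = 0.9397
  joint[1] = (0.0000, 0.0000) + 1 * (0.3420, 0.9397) = (0.0000 + 0.3420, 0.0000 + 0.9397) = (0.3420, 0.9397)
link 1: phi[1] = 70 + 40 = 110 deg
  cos(110 deg) = -0.3420, sin(110 deg) = 0.9397
  joint[2] = (0.3420, 0.9397) + 4.8 * (-0.3420, 0.9397) = (0.3420 + -1.6417, 0.9397 + 4.5105) = (-1.2997, 5.4502)
link 2: phi[2] = 70 + 40 + 35 = 145 deg
  cos(145 deg) = -0.8192, sin(145 deg) = 0.5736
  joint[3] = (-1.2997, 5.4502) + 10.8 * (-0.8192, 0.5736) = (-1.2997 + -8.8468, 5.4502 + 6.1946) = (-10.1465, 11.6448)
link 3: phi[3] = 70 + 40 + 35 + 30 = 175 deg
  cos(175 deg) = -0.9962, sin(175 deg) = 0.0872
  joint[4] = (-10.1465, 11.6448) + 6.3 * (-0.9962, 0.0872) = (-10.1465 + -6.2760, 11.6448 + 0.5491) = (-16.4225, 12.1939)
End effector: (-16.4225, 12.1939)

Answer: -16.4225 12.1939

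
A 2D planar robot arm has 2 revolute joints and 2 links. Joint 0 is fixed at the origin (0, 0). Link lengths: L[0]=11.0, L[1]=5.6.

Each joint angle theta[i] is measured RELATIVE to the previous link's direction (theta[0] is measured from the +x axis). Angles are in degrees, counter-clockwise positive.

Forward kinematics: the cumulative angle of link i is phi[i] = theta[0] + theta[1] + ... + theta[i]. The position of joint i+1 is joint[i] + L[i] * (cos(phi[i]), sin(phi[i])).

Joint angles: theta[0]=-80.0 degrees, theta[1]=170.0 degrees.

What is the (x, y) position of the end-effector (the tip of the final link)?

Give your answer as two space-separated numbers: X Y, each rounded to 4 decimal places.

joint[0] = (0.0000, 0.0000)  (base)
link 0: phi[0] = -80 = -80 deg
  cos(-80 deg) = 0.1736, sin(-80 deg) = -0.9848
  joint[1] = (0.0000, 0.0000) + 11 * (0.1736, -0.9848) = (0.0000 + 1.9101, 0.0000 + -10.8329) = (1.9101, -10.8329)
link 1: phi[1] = -80 + 170 = 90 deg
  cos(90 deg) = 0.0000, sin(90 deg) = 1.0000
  joint[2] = (1.9101, -10.8329) + 5.6 * (0.0000, 1.0000) = (1.9101 + 0.0000, -10.8329 + 5.6000) = (1.9101, -5.2329)
End effector: (1.9101, -5.2329)

Answer: 1.9101 -5.2329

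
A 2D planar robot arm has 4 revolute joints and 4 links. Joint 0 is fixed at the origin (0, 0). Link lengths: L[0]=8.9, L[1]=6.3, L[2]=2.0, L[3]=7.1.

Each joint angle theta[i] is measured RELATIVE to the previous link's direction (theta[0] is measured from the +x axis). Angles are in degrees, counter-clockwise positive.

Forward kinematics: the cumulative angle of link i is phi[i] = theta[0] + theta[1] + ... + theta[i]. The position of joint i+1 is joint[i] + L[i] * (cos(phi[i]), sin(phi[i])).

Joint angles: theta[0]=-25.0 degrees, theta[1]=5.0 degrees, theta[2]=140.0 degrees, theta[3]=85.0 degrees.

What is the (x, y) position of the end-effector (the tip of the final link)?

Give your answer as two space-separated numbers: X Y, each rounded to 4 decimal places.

joint[0] = (0.0000, 0.0000)  (base)
link 0: phi[0] = -25 = -25 deg
  cos(-25 deg) = 0.9063, sin(-25 deg) = -0.4226
  joint[1] = (0.0000, 0.0000) + 8.9 * (0.9063, -0.4226) = (0.0000 + 8.0661, 0.0000 + -3.7613) = (8.0661, -3.7613)
link 1: phi[1] = -25 + 5 = -20 deg
  cos(-20 deg) = 0.9397, sin(-20 deg) = -0.3420
  joint[2] = (8.0661, -3.7613) + 6.3 * (0.9397, -0.3420) = (8.0661 + 5.9201, -3.7613 + -2.1547) = (13.9862, -5.9160)
link 2: phi[2] = -25 + 5 + 140 = 120 deg
  cos(120 deg) = -0.5000, sin(120 deg) = 0.8660
  joint[3] = (13.9862, -5.9160) + 2 * (-0.5000, 0.8660) = (13.9862 + -1.0000, -5.9160 + 1.7321) = (12.9862, -4.1840)
link 3: phi[3] = -25 + 5 + 140 + 85 = 205 deg
  cos(205 deg) = -0.9063, sin(205 deg) = -0.4226
  joint[4] = (12.9862, -4.1840) + 7.1 * (-0.9063, -0.4226) = (12.9862 + -6.4348, -4.1840 + -3.0006) = (6.5514, -7.1846)
End effector: (6.5514, -7.1846)

Answer: 6.5514 -7.1846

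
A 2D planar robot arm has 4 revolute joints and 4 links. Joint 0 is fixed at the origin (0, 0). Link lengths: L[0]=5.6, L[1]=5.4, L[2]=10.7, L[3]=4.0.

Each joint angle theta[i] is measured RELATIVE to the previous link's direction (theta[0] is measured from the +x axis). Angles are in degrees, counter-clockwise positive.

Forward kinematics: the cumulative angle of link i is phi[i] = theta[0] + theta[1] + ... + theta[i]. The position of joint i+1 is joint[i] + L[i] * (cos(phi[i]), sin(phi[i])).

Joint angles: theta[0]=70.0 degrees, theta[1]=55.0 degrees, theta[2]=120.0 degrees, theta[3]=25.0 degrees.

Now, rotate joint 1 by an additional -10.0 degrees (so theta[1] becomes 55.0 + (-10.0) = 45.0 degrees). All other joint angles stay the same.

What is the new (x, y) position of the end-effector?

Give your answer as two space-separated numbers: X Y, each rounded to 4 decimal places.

Answer: -7.1987 -2.5478

Derivation:
joint[0] = (0.0000, 0.0000)  (base)
link 0: phi[0] = 70 = 70 deg
  cos(70 deg) = 0.3420, sin(70 deg) = 0.9397
  joint[1] = (0.0000, 0.0000) + 5.6 * (0.3420, 0.9397) = (0.0000 + 1.9153, 0.0000 + 5.2623) = (1.9153, 5.2623)
link 1: phi[1] = 70 + 45 = 115 deg
  cos(115 deg) = -0.4226, sin(115 deg) = 0.9063
  joint[2] = (1.9153, 5.2623) + 5.4 * (-0.4226, 0.9063) = (1.9153 + -2.2821, 5.2623 + 4.8941) = (-0.3668, 10.1563)
link 2: phi[2] = 70 + 45 + 120 = 235 deg
  cos(235 deg) = -0.5736, sin(235 deg) = -0.8192
  joint[3] = (-0.3668, 10.1563) + 10.7 * (-0.5736, -0.8192) = (-0.3668 + -6.1373, 10.1563 + -8.7649) = (-6.5041, 1.3914)
link 3: phi[3] = 70 + 45 + 120 + 25 = 260 deg
  cos(260 deg) = -0.1736, sin(260 deg) = -0.9848
  joint[4] = (-6.5041, 1.3914) + 4 * (-0.1736, -0.9848) = (-6.5041 + -0.6946, 1.3914 + -3.9392) = (-7.1987, -2.5478)
End effector: (-7.1987, -2.5478)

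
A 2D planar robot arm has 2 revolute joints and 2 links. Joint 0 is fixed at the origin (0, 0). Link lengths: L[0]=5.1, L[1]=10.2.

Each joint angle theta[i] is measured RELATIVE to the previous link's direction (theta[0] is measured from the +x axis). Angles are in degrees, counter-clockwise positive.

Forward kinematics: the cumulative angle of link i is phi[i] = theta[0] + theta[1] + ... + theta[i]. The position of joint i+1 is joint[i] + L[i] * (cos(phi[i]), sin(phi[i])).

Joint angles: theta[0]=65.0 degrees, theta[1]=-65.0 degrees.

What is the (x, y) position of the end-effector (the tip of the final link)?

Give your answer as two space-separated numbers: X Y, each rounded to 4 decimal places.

Answer: 12.3554 4.6222

Derivation:
joint[0] = (0.0000, 0.0000)  (base)
link 0: phi[0] = 65 = 65 deg
  cos(65 deg) = 0.4226, sin(65 deg) = 0.9063
  joint[1] = (0.0000, 0.0000) + 5.1 * (0.4226, 0.9063) = (0.0000 + 2.1554, 0.0000 + 4.6222) = (2.1554, 4.6222)
link 1: phi[1] = 65 + -65 = 0 deg
  cos(0 deg) = 1.0000, sin(0 deg) = 0.0000
  joint[2] = (2.1554, 4.6222) + 10.2 * (1.0000, 0.0000) = (2.1554 + 10.2000, 4.6222 + 0.0000) = (12.3554, 4.6222)
End effector: (12.3554, 4.6222)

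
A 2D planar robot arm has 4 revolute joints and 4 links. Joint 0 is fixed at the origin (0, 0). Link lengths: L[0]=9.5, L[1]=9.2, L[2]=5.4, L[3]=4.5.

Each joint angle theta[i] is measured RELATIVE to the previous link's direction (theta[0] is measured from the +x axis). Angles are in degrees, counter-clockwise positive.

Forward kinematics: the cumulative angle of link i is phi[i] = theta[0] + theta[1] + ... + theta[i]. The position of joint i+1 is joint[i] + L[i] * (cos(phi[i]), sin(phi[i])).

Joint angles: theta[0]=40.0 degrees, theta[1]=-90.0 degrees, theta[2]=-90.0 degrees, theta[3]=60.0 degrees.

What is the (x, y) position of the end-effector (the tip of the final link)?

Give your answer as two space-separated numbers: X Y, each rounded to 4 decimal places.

joint[0] = (0.0000, 0.0000)  (base)
link 0: phi[0] = 40 = 40 deg
  cos(40 deg) = 0.7660, sin(40 deg) = 0.6428
  joint[1] = (0.0000, 0.0000) + 9.5 * (0.7660, 0.6428) = (0.0000 + 7.2774, 0.0000 + 6.1065) = (7.2774, 6.1065)
link 1: phi[1] = 40 + -90 = -50 deg
  cos(-50 deg) = 0.6428, sin(-50 deg) = -0.7660
  joint[2] = (7.2774, 6.1065) + 9.2 * (0.6428, -0.7660) = (7.2774 + 5.9136, 6.1065 + -7.0476) = (13.1911, -0.9411)
link 2: phi[2] = 40 + -90 + -90 = -140 deg
  cos(-140 deg) = -0.7660, sin(-140 deg) = -0.6428
  joint[3] = (13.1911, -0.9411) + 5.4 * (-0.7660, -0.6428) = (13.1911 + -4.1366, -0.9411 + -3.4711) = (9.0544, -4.4122)
link 3: phi[3] = 40 + -90 + -90 + 60 = -80 deg
  cos(-80 deg) = 0.1736, sin(-80 deg) = -0.9848
  joint[4] = (9.0544, -4.4122) + 4.5 * (0.1736, -0.9848) = (9.0544 + 0.7814, -4.4122 + -4.4316) = (9.8358, -8.8438)
End effector: (9.8358, -8.8438)

Answer: 9.8358 -8.8438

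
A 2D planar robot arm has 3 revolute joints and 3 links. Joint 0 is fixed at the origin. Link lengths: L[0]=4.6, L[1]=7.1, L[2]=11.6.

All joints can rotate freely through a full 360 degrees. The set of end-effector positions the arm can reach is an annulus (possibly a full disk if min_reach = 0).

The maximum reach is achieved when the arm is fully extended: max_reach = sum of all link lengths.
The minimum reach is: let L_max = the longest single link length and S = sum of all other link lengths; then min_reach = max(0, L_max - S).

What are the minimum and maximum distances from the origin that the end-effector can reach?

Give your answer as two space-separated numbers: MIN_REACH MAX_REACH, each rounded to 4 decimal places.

Answer: 0.0000 23.3000

Derivation:
Link lengths: [4.6, 7.1, 11.6]
max_reach = 4.6 + 7.1 + 11.6 = 23.3
L_max = max([4.6, 7.1, 11.6]) = 11.6
S (sum of others) = 23.3 - 11.6 = 11.7
min_reach = max(0, 11.6 - 11.7) = max(0, -0.1) = 0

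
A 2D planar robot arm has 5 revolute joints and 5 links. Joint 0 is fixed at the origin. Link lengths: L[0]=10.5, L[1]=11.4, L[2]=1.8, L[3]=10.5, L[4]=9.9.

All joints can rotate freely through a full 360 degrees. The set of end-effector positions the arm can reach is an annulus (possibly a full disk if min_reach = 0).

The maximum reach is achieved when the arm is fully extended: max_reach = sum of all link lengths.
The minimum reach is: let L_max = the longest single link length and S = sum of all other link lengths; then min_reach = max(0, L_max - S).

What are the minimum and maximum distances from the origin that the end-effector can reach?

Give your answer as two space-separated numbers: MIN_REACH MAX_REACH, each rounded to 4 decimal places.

Answer: 0.0000 44.1000

Derivation:
Link lengths: [10.5, 11.4, 1.8, 10.5, 9.9]
max_reach = 10.5 + 11.4 + 1.8 + 10.5 + 9.9 = 44.1
L_max = max([10.5, 11.4, 1.8, 10.5, 9.9]) = 11.4
S (sum of others) = 44.1 - 11.4 = 32.7
min_reach = max(0, 11.4 - 32.7) = max(0, -21.3) = 0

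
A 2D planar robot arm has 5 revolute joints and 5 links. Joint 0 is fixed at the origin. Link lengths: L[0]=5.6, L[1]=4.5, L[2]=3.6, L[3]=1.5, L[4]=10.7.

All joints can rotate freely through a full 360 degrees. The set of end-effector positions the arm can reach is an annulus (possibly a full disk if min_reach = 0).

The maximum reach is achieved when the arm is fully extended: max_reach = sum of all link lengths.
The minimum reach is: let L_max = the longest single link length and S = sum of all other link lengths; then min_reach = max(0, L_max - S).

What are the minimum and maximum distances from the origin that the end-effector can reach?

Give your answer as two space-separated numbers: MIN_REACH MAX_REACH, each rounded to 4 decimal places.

Link lengths: [5.6, 4.5, 3.6, 1.5, 10.7]
max_reach = 5.6 + 4.5 + 3.6 + 1.5 + 10.7 = 25.9
L_max = max([5.6, 4.5, 3.6, 1.5, 10.7]) = 10.7
S (sum of others) = 25.9 - 10.7 = 15.2
min_reach = max(0, 10.7 - 15.2) = max(0, -4.5) = 0

Answer: 0.0000 25.9000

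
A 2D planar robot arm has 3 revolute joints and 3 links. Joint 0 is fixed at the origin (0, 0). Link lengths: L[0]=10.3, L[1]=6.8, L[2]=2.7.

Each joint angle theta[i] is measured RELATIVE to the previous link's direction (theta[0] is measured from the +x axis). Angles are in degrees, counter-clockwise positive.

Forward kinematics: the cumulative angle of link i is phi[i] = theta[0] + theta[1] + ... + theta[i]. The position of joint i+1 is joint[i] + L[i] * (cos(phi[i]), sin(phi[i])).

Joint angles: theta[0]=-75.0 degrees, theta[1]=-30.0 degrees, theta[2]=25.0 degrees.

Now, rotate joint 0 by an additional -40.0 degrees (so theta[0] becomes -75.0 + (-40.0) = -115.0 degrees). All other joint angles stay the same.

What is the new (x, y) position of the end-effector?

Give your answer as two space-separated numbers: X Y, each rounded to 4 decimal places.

joint[0] = (0.0000, 0.0000)  (base)
link 0: phi[0] = -115 = -115 deg
  cos(-115 deg) = -0.4226, sin(-115 deg) = -0.9063
  joint[1] = (0.0000, 0.0000) + 10.3 * (-0.4226, -0.9063) = (0.0000 + -4.3530, 0.0000 + -9.3350) = (-4.3530, -9.3350)
link 1: phi[1] = -115 + -30 = -145 deg
  cos(-145 deg) = -0.8192, sin(-145 deg) = -0.5736
  joint[2] = (-4.3530, -9.3350) + 6.8 * (-0.8192, -0.5736) = (-4.3530 + -5.5702, -9.3350 + -3.9003) = (-9.9232, -13.2353)
link 2: phi[2] = -115 + -30 + 25 = -120 deg
  cos(-120 deg) = -0.5000, sin(-120 deg) = -0.8660
  joint[3] = (-9.9232, -13.2353) + 2.7 * (-0.5000, -0.8660) = (-9.9232 + -1.3500, -13.2353 + -2.3383) = (-11.2732, -15.5736)
End effector: (-11.2732, -15.5736)

Answer: -11.2732 -15.5736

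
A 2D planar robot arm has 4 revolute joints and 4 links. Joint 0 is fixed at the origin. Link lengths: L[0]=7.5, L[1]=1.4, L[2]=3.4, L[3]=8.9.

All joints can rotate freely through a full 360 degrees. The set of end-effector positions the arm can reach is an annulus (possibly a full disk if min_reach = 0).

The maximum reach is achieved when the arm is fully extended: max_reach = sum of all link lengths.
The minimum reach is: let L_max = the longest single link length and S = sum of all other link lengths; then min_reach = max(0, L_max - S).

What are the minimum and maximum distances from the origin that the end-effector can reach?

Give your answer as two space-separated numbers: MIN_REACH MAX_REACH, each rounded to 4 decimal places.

Link lengths: [7.5, 1.4, 3.4, 8.9]
max_reach = 7.5 + 1.4 + 3.4 + 8.9 = 21.2
L_max = max([7.5, 1.4, 3.4, 8.9]) = 8.9
S (sum of others) = 21.2 - 8.9 = 12.3
min_reach = max(0, 8.9 - 12.3) = max(0, -3.4) = 0

Answer: 0.0000 21.2000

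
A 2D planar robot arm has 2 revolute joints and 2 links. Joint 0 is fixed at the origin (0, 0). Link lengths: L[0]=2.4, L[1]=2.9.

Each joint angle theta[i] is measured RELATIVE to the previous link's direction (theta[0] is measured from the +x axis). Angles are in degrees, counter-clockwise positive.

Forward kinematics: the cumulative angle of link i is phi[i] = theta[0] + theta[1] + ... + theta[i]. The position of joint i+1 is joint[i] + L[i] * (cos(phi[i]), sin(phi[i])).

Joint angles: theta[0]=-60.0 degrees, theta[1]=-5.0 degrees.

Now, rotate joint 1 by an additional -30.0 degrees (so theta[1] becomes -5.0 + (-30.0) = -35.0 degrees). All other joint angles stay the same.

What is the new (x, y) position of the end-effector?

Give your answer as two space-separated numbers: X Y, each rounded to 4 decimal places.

joint[0] = (0.0000, 0.0000)  (base)
link 0: phi[0] = -60 = -60 deg
  cos(-60 deg) = 0.5000, sin(-60 deg) = -0.8660
  joint[1] = (0.0000, 0.0000) + 2.4 * (0.5000, -0.8660) = (0.0000 + 1.2000, 0.0000 + -2.0785) = (1.2000, -2.0785)
link 1: phi[1] = -60 + -35 = -95 deg
  cos(-95 deg) = -0.0872, sin(-95 deg) = -0.9962
  joint[2] = (1.2000, -2.0785) + 2.9 * (-0.0872, -0.9962) = (1.2000 + -0.2528, -2.0785 + -2.8890) = (0.9472, -4.9674)
End effector: (0.9472, -4.9674)

Answer: 0.9472 -4.9674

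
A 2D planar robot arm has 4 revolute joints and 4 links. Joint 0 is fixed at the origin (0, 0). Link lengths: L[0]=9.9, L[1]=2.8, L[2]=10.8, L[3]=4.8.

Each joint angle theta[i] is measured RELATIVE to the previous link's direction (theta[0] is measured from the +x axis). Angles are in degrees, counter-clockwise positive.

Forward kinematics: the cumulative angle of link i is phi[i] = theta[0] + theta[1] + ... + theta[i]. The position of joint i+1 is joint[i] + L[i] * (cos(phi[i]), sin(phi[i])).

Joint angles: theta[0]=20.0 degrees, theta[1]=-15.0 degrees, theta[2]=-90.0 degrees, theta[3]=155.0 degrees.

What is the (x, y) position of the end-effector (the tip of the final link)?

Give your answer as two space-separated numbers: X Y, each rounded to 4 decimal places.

Answer: 14.6753 -2.6183

Derivation:
joint[0] = (0.0000, 0.0000)  (base)
link 0: phi[0] = 20 = 20 deg
  cos(20 deg) = 0.9397, sin(20 deg) = 0.3420
  joint[1] = (0.0000, 0.0000) + 9.9 * (0.9397, 0.3420) = (0.0000 + 9.3030, 0.0000 + 3.3860) = (9.3030, 3.3860)
link 1: phi[1] = 20 + -15 = 5 deg
  cos(5 deg) = 0.9962, sin(5 deg) = 0.0872
  joint[2] = (9.3030, 3.3860) + 2.8 * (0.9962, 0.0872) = (9.3030 + 2.7893, 3.3860 + 0.2440) = (12.0923, 3.6300)
link 2: phi[2] = 20 + -15 + -90 = -85 deg
  cos(-85 deg) = 0.0872, sin(-85 deg) = -0.9962
  joint[3] = (12.0923, 3.6300) + 10.8 * (0.0872, -0.9962) = (12.0923 + 0.9413, 3.6300 + -10.7589) = (13.0336, -7.1289)
link 3: phi[3] = 20 + -15 + -90 + 155 = 70 deg
  cos(70 deg) = 0.3420, sin(70 deg) = 0.9397
  joint[4] = (13.0336, -7.1289) + 4.8 * (0.3420, 0.9397) = (13.0336 + 1.6417, -7.1289 + 4.5105) = (14.6753, -2.6183)
End effector: (14.6753, -2.6183)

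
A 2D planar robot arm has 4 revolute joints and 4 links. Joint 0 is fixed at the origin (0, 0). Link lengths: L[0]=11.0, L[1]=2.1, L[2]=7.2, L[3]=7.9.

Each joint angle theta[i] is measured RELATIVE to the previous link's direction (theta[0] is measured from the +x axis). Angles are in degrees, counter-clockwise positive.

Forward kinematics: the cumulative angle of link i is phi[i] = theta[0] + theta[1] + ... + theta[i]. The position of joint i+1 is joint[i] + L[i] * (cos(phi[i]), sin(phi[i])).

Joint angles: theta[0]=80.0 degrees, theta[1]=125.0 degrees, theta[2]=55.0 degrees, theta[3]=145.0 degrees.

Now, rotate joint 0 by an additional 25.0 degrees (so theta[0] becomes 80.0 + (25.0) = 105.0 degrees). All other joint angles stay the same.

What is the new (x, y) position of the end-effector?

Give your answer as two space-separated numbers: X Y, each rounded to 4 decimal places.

joint[0] = (0.0000, 0.0000)  (base)
link 0: phi[0] = 105 = 105 deg
  cos(105 deg) = -0.2588, sin(105 deg) = 0.9659
  joint[1] = (0.0000, 0.0000) + 11 * (-0.2588, 0.9659) = (0.0000 + -2.8470, 0.0000 + 10.6252) = (-2.8470, 10.6252)
link 1: phi[1] = 105 + 125 = 230 deg
  cos(230 deg) = -0.6428, sin(230 deg) = -0.7660
  joint[2] = (-2.8470, 10.6252) + 2.1 * (-0.6428, -0.7660) = (-2.8470 + -1.3499, 10.6252 + -1.6087) = (-4.1969, 9.0165)
link 2: phi[2] = 105 + 125 + 55 = 285 deg
  cos(285 deg) = 0.2588, sin(285 deg) = -0.9659
  joint[3] = (-4.1969, 9.0165) + 7.2 * (0.2588, -0.9659) = (-4.1969 + 1.8635, 9.0165 + -6.9547) = (-2.3334, 2.0618)
link 3: phi[3] = 105 + 125 + 55 + 145 = 430 deg
  cos(430 deg) = 0.3420, sin(430 deg) = 0.9397
  joint[4] = (-2.3334, 2.0618) + 7.9 * (0.3420, 0.9397) = (-2.3334 + 2.7020, 2.0618 + 7.4236) = (0.3686, 9.4854)
End effector: (0.3686, 9.4854)

Answer: 0.3686 9.4854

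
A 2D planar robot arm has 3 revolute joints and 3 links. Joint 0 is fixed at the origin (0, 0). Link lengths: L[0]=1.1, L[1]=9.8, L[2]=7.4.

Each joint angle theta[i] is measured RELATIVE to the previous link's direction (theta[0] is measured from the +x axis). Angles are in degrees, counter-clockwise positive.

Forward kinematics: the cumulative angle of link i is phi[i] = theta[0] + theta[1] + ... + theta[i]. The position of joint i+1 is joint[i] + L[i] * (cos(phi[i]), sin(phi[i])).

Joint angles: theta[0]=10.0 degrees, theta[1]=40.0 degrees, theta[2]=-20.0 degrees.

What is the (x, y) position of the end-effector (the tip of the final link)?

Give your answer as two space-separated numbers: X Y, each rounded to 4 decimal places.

Answer: 13.7912 11.3982

Derivation:
joint[0] = (0.0000, 0.0000)  (base)
link 0: phi[0] = 10 = 10 deg
  cos(10 deg) = 0.9848, sin(10 deg) = 0.1736
  joint[1] = (0.0000, 0.0000) + 1.1 * (0.9848, 0.1736) = (0.0000 + 1.0833, 0.0000 + 0.1910) = (1.0833, 0.1910)
link 1: phi[1] = 10 + 40 = 50 deg
  cos(50 deg) = 0.6428, sin(50 deg) = 0.7660
  joint[2] = (1.0833, 0.1910) + 9.8 * (0.6428, 0.7660) = (1.0833 + 6.2993, 0.1910 + 7.5072) = (7.3826, 7.6982)
link 2: phi[2] = 10 + 40 + -20 = 30 deg
  cos(30 deg) = 0.8660, sin(30 deg) = 0.5000
  joint[3] = (7.3826, 7.6982) + 7.4 * (0.8660, 0.5000) = (7.3826 + 6.4086, 7.6982 + 3.7000) = (13.7912, 11.3982)
End effector: (13.7912, 11.3982)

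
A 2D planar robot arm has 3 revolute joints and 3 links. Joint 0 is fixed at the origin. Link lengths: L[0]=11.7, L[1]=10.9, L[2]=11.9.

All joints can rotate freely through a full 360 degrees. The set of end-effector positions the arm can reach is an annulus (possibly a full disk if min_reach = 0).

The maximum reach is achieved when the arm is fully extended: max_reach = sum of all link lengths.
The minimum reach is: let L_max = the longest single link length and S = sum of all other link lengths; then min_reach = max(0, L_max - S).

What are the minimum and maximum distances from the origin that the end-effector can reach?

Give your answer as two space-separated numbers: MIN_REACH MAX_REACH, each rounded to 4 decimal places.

Answer: 0.0000 34.5000

Derivation:
Link lengths: [11.7, 10.9, 11.9]
max_reach = 11.7 + 10.9 + 11.9 = 34.5
L_max = max([11.7, 10.9, 11.9]) = 11.9
S (sum of others) = 34.5 - 11.9 = 22.6
min_reach = max(0, 11.9 - 22.6) = max(0, -10.7) = 0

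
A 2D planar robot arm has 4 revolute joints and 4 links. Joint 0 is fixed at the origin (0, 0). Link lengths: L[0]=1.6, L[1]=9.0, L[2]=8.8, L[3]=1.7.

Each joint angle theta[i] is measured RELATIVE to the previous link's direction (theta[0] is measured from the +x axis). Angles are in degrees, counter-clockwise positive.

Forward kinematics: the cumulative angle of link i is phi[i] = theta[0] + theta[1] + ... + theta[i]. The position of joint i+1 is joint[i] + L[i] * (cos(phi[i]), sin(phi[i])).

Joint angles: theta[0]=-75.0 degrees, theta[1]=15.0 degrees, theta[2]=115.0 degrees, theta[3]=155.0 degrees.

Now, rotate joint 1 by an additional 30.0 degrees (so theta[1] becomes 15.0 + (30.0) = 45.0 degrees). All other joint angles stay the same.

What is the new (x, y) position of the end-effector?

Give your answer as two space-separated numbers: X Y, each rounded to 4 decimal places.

Answer: 8.1253 1.2488

Derivation:
joint[0] = (0.0000, 0.0000)  (base)
link 0: phi[0] = -75 = -75 deg
  cos(-75 deg) = 0.2588, sin(-75 deg) = -0.9659
  joint[1] = (0.0000, 0.0000) + 1.6 * (0.2588, -0.9659) = (0.0000 + 0.4141, 0.0000 + -1.5455) = (0.4141, -1.5455)
link 1: phi[1] = -75 + 45 = -30 deg
  cos(-30 deg) = 0.8660, sin(-30 deg) = -0.5000
  joint[2] = (0.4141, -1.5455) + 9 * (0.8660, -0.5000) = (0.4141 + 7.7942, -1.5455 + -4.5000) = (8.2083, -6.0455)
link 2: phi[2] = -75 + 45 + 115 = 85 deg
  cos(85 deg) = 0.0872, sin(85 deg) = 0.9962
  joint[3] = (8.2083, -6.0455) + 8.8 * (0.0872, 0.9962) = (8.2083 + 0.7670, -6.0455 + 8.7665) = (8.9753, 2.7210)
link 3: phi[3] = -75 + 45 + 115 + 155 = 240 deg
  cos(240 deg) = -0.5000, sin(240 deg) = -0.8660
  joint[4] = (8.9753, 2.7210) + 1.7 * (-0.5000, -0.8660) = (8.9753 + -0.8500, 2.7210 + -1.4722) = (8.1253, 1.2488)
End effector: (8.1253, 1.2488)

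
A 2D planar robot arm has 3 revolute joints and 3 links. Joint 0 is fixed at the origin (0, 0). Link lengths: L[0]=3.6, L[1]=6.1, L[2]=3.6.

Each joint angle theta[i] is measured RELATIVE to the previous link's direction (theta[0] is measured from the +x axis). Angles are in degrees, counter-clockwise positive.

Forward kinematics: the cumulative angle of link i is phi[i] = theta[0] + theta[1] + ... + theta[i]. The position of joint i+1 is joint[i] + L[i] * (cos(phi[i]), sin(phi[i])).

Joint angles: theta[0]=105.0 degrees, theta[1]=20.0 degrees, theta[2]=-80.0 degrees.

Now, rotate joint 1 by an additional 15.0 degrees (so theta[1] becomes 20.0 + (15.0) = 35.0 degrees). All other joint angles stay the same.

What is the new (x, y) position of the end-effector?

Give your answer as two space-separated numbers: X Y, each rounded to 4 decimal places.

joint[0] = (0.0000, 0.0000)  (base)
link 0: phi[0] = 105 = 105 deg
  cos(105 deg) = -0.2588, sin(105 deg) = 0.9659
  joint[1] = (0.0000, 0.0000) + 3.6 * (-0.2588, 0.9659) = (0.0000 + -0.9317, 0.0000 + 3.4773) = (-0.9317, 3.4773)
link 1: phi[1] = 105 + 35 = 140 deg
  cos(140 deg) = -0.7660, sin(140 deg) = 0.6428
  joint[2] = (-0.9317, 3.4773) + 6.1 * (-0.7660, 0.6428) = (-0.9317 + -4.6729, 3.4773 + 3.9210) = (-5.6046, 7.3983)
link 2: phi[2] = 105 + 35 + -80 = 60 deg
  cos(60 deg) = 0.5000, sin(60 deg) = 0.8660
  joint[3] = (-5.6046, 7.3983) + 3.6 * (0.5000, 0.8660) = (-5.6046 + 1.8000, 7.3983 + 3.1177) = (-3.8046, 10.5160)
End effector: (-3.8046, 10.5160)

Answer: -3.8046 10.5160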